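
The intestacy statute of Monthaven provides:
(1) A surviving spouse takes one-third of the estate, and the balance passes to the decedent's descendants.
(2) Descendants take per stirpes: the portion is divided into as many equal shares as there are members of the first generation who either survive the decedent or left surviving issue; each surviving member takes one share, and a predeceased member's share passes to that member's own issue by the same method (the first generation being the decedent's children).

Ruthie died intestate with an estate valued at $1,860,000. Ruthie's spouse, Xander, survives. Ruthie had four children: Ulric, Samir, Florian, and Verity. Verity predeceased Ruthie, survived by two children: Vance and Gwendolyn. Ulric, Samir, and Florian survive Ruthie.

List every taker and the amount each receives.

Xander: $620,000; Ulric: $310,000; Samir: $310,000; Florian: $310,000; Vance: $155,000; Gwendolyn: $155,000

Xander takes one-third of $1,860,000 = $620,000. The remaining $1,240,000 passes to the descendants.
The descendants' portion ($1,240,000) is divided into 4 shares of $310,000: Ulric, Samir, and Florian each take $310,000; Verity's $310,000 share passes to Verity's issue.
Verity's share ($310,000) is divided into 2 shares of $155,000: Vance and Gwendolyn each take $155,000.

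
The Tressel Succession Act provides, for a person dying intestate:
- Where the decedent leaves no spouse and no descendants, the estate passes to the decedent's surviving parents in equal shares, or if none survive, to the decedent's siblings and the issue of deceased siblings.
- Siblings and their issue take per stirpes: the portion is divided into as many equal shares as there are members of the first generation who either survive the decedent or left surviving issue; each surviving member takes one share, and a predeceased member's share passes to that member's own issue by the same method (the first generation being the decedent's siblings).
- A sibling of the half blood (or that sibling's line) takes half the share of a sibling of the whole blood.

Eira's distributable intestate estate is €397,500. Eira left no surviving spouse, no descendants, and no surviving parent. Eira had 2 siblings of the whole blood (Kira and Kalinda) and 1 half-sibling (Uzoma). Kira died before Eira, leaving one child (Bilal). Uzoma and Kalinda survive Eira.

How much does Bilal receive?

Bilal receives €159,000.

The entire €397,500 passes to the siblings and their issue.
Counting each half-blood sibling's line as half a unit, there are 5/2 units in €397,500, so one unit is €159,000. Whole-blood lines (Kira and Kalinda) take €159,000 each; half-blood lines (Uzoma) take €79,500 each.
Kira's share (€159,000) passes entirely to Bilal.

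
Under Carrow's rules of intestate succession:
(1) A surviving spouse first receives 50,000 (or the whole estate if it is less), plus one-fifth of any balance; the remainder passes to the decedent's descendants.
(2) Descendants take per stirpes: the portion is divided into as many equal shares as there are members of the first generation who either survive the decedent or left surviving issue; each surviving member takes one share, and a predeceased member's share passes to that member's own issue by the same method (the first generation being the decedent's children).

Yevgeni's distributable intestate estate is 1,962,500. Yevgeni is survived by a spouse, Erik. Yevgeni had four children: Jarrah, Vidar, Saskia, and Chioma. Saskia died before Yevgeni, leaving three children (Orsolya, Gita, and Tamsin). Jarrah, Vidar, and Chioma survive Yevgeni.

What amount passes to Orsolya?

Orsolya receives 127,500.

Erik first takes 50,000, leaving a balance of 1,912,500. Erik then takes one-fifth of the balance (382,500), for a total of 432,500. The remaining 1,530,000 passes to the descendants.
The descendants' portion (1,530,000) is divided into 4 shares of 382,500: Jarrah, Vidar, and Chioma each take 382,500; Saskia's 382,500 share passes to Saskia's issue.
Saskia's share (382,500) is divided into 3 shares of 127,500: Orsolya, Gita, and Tamsin each take 127,500.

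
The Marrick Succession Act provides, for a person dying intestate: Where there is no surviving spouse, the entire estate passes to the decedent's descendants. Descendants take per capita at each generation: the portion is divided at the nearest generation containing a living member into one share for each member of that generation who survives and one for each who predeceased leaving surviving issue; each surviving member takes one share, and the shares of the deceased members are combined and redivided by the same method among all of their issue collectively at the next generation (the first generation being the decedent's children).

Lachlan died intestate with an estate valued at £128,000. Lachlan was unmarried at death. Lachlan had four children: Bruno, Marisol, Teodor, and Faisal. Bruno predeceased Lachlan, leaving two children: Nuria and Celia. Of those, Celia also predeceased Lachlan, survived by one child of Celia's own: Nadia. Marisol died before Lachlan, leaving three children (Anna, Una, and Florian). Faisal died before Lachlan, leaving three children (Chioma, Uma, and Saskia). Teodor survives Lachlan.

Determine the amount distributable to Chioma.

Chioma receives £12,000.

The entire £128,000 passes to the descendants.
That amount (£128,000) is divided at the children's generation into 4 shares of £32,000. Teodor takes £32,000. The 3 shares of the deceased (Bruno, Marisol, and Faisal) are combined into a pool of £96,000.
That pool (£96,000) is divided at the grandchildren's generation into 8 shares of £12,000. Nuria, Anna, Una, Florian, Chioma, Uma, and Saskia each take £12,000. The remaining share for the deceased Celia (£12,000) is carried to the next generation.
That pool (£12,000) passes entirely to Nadia, the sole taker at the great-grandchildren's generation.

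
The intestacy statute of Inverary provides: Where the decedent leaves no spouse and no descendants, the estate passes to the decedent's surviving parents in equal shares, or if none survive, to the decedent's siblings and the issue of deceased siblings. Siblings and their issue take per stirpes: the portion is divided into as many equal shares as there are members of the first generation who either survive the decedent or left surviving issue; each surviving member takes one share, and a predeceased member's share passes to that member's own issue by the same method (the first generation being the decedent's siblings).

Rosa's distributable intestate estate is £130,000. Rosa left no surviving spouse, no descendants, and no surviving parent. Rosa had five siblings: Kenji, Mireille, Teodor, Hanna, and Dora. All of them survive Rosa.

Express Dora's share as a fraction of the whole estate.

The entire £130,000 passes to the siblings and their issue.
That amount (£130,000) is divided into 5 shares of £26,000: Kenji, Mireille, Teodor, Hanna, and Dora each take £26,000.

Dora receives 1/5 of the estate.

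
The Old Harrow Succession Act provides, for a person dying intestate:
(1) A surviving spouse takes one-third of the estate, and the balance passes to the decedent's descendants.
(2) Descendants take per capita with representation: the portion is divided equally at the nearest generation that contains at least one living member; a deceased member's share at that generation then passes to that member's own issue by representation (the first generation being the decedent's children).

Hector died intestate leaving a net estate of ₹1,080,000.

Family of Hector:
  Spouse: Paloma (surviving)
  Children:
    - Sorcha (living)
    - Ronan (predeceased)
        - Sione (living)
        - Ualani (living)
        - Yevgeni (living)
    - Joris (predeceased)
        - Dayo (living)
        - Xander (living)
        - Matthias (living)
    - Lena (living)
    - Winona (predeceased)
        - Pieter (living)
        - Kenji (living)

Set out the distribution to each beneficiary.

Paloma: ₹360,000; Sorcha: ₹144,000; Sione: ₹48,000; Ualani: ₹48,000; Yevgeni: ₹48,000; Dayo: ₹48,000; Xander: ₹48,000; Matthias: ₹48,000; Lena: ₹144,000; Pieter: ₹72,000; Kenji: ₹72,000

Paloma takes one-third of ₹1,080,000 = ₹360,000. The remaining ₹720,000 passes to the descendants.
The descendants' portion (₹720,000) is divided into 5 shares of ₹144,000: Sorcha and Lena each take ₹144,000; Ronan's ₹144,000 share passes to Ronan's issue; Joris's ₹144,000 share passes to Joris's issue; Winona's ₹144,000 share passes to Winona's issue.
Ronan's share (₹144,000) is divided into 3 shares of ₹48,000: Sione, Ualani, and Yevgeni each take ₹48,000.
Joris's share (₹144,000) is divided into 3 shares of ₹48,000: Dayo, Xander, and Matthias each take ₹48,000.
Winona's share (₹144,000) is divided into 2 shares of ₹72,000: Pieter and Kenji each take ₹72,000.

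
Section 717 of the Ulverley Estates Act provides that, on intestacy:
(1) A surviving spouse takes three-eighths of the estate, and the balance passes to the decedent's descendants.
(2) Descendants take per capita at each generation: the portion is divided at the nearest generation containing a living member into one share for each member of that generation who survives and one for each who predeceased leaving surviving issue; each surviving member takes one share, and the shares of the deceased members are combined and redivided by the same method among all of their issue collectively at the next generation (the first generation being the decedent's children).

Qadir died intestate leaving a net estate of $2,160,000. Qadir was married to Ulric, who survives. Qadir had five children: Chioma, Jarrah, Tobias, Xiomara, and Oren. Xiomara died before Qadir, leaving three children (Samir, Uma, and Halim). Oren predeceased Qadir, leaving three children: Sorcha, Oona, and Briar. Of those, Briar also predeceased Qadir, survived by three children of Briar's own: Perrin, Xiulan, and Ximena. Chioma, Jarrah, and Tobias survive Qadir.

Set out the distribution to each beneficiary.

Ulric: $810,000; Chioma: $270,000; Jarrah: $270,000; Tobias: $270,000; Samir: $90,000; Uma: $90,000; Halim: $90,000; Sorcha: $90,000; Oona: $90,000; Perrin: $30,000; Xiulan: $30,000; Ximena: $30,000

Ulric takes three-eighths of $2,160,000 = $810,000. The remaining $1,350,000 passes to the descendants.
The descendants' portion ($1,350,000) is divided at the children's generation into 5 shares of $270,000. Chioma, Jarrah, and Tobias each take $270,000. The 2 shares of the deceased (Xiomara and Oren) are combined into a pool of $540,000.
That pool ($540,000) is divided at the grandchildren's generation into 6 shares of $90,000. Samir, Uma, Halim, Sorcha, and Oona each take $90,000. The remaining share for the deceased Briar ($90,000) is carried to the next generation.
That pool ($90,000) is divided at the great-grandchildren's generation equally among Perrin, Xiulan, and Ximena: $30,000 each.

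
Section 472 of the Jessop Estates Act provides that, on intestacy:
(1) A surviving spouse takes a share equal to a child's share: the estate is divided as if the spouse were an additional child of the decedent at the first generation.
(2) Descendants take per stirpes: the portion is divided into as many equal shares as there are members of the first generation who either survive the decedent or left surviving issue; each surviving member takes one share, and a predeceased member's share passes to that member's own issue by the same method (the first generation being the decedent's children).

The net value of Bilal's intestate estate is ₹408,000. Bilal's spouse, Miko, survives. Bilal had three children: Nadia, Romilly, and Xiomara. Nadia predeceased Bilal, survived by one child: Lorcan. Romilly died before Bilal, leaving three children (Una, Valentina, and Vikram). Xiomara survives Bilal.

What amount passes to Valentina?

Valentina receives ₹34,000.

The spouse counts as an additional share at the children's level, so there are 4 primary shares of ₹102,000. Miko takes one such share (₹102,000).
The children's combined portion (₹306,000) is divided into 3 shares of ₹102,000: Xiomara takes ₹102,000; Nadia's ₹102,000 share passes to Nadia's issue; Romilly's ₹102,000 share passes to Romilly's issue.
Nadia's share (₹102,000) passes entirely to Lorcan.
Romilly's share (₹102,000) is divided into 3 shares of ₹34,000: Una, Valentina, and Vikram each take ₹34,000.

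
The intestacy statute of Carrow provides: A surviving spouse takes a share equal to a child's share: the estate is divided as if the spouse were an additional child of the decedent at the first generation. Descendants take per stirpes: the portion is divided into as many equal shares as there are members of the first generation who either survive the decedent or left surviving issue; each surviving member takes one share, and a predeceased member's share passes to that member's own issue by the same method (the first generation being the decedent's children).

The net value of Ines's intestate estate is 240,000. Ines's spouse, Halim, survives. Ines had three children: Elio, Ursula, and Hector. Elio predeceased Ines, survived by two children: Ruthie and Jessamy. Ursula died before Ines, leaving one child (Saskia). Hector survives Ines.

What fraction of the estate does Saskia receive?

The spouse counts as an additional share at the children's level, so there are 4 primary shares of 60,000. Halim takes one such share (60,000).
The children's combined portion (180,000) is divided into 3 shares of 60,000: Hector takes 60,000; Elio's 60,000 share passes to Elio's issue; Ursula's 60,000 share passes to Ursula's issue.
Elio's share (60,000) is divided into 2 shares of 30,000: Ruthie and Jessamy each take 30,000.
Ursula's share (60,000) passes entirely to Saskia.

Saskia receives 1/4 of the estate.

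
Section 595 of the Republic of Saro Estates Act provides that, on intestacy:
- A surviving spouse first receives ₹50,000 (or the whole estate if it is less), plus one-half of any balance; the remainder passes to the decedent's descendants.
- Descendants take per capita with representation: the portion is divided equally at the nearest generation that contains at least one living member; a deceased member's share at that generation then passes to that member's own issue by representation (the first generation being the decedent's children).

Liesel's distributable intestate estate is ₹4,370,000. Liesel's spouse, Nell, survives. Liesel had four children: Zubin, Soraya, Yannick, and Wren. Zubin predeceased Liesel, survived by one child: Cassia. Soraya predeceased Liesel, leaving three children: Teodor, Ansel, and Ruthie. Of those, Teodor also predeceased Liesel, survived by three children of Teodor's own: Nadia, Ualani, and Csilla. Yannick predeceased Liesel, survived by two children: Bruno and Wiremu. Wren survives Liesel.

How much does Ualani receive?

Ualani receives ₹60,000.

Nell first takes ₹50,000, leaving a balance of ₹4,320,000. Nell then takes one-half of the balance (₹2,160,000), for a total of ₹2,210,000. The remaining ₹2,160,000 passes to the descendants.
The descendants' portion (₹2,160,000) is divided into 4 shares of ₹540,000: Wren takes ₹540,000; Zubin's ₹540,000 share passes to Zubin's issue; Soraya's ₹540,000 share passes to Soraya's issue; Yannick's ₹540,000 share passes to Yannick's issue.
Zubin's share (₹540,000) passes entirely to Cassia.
Soraya's share (₹540,000) is divided into 3 shares of ₹180,000: Ansel and Ruthie each take ₹180,000; Teodor's ₹180,000 share passes to Teodor's issue.
Teodor's share (₹180,000) is divided into 3 shares of ₹60,000: Nadia, Ualani, and Csilla each take ₹60,000.
Yannick's share (₹540,000) is divided into 2 shares of ₹270,000: Bruno and Wiremu each take ₹270,000.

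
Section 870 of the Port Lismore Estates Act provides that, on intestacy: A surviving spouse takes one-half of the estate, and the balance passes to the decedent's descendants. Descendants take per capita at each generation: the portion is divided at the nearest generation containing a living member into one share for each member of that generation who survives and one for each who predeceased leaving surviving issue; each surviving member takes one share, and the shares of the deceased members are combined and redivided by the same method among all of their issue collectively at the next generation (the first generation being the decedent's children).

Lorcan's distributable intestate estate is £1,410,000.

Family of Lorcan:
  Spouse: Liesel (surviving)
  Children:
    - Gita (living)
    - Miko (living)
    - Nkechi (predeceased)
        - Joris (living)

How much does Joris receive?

Liesel takes one-half of £1,410,000 = £705,000. The remaining £705,000 passes to the descendants.
The descendants' portion (£705,000) is divided at the children's generation into 3 shares of £235,000. Gita and Miko each take £235,000. The remaining share for the deceased Nkechi (£235,000) is carried to the next generation.
That pool (£235,000) passes entirely to Joris, the sole taker at the grandchildren's generation.

Joris receives £235,000.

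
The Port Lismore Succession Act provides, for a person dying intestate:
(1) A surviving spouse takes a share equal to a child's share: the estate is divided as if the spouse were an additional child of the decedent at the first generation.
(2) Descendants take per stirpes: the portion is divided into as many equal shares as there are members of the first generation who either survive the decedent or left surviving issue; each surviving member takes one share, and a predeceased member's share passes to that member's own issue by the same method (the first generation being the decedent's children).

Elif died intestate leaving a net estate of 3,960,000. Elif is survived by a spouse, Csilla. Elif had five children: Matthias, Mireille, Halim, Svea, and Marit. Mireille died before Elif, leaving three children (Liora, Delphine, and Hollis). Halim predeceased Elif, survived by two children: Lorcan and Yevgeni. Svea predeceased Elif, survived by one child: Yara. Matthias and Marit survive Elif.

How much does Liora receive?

The spouse counts as an additional share at the children's level, so there are 6 primary shares of 660,000. Csilla takes one such share (660,000).
The children's combined portion (3,300,000) is divided into 5 shares of 660,000: Matthias and Marit each take 660,000; Mireille's 660,000 share passes to Mireille's issue; Halim's 660,000 share passes to Halim's issue; Svea's 660,000 share passes to Svea's issue.
Mireille's share (660,000) is divided into 3 shares of 220,000: Liora, Delphine, and Hollis each take 220,000.
Halim's share (660,000) is divided into 2 shares of 330,000: Lorcan and Yevgeni each take 330,000.
Svea's share (660,000) passes entirely to Yara.

Liora receives 220,000.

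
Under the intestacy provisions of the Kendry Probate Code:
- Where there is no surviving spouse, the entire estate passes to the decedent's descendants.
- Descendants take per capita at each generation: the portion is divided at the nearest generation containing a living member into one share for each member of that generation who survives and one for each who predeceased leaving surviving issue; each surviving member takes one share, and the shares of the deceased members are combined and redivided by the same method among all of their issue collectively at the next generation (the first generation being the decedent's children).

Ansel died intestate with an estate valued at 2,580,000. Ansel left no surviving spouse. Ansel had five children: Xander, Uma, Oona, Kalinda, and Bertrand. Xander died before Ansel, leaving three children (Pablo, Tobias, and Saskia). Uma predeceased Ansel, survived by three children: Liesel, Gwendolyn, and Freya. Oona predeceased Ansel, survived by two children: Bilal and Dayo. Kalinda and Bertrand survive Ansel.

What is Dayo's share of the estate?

The entire 2,580,000 passes to the descendants.
That amount (2,580,000) is divided at the children's generation into 5 shares of 516,000. Kalinda and Bertrand each take 516,000. The 3 shares of the deceased (Xander, Uma, and Oona) are combined into a pool of 1,548,000.
That pool (1,548,000) is divided at the grandchildren's generation equally among Pablo, Tobias, Saskia, Liesel, Gwendolyn, Freya, Bilal, and Dayo: 193,500 each.

Dayo receives 193,500.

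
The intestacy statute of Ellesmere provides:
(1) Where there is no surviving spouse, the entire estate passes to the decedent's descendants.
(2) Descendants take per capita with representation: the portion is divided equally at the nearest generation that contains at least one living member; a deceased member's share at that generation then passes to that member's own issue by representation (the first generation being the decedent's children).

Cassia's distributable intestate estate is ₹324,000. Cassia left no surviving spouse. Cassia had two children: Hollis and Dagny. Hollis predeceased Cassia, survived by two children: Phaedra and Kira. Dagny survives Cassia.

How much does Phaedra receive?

The entire ₹324,000 passes to the descendants.
That amount (₹324,000) is divided into 2 shares of ₹162,000: Dagny takes ₹162,000; Hollis's ₹162,000 share passes to Hollis's issue.
Hollis's share (₹162,000) is divided into 2 shares of ₹81,000: Phaedra and Kira each take ₹81,000.

Phaedra receives ₹81,000.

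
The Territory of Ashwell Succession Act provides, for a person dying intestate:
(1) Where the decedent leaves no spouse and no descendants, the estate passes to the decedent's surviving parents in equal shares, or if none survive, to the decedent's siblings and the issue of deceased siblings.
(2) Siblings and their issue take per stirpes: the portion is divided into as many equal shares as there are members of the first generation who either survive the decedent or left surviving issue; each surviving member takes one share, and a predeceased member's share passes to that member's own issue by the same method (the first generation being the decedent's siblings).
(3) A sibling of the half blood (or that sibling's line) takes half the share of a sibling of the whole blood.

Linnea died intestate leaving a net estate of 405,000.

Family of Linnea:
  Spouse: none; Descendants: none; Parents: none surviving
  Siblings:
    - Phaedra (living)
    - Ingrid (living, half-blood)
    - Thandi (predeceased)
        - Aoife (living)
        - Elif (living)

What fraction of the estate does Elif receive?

The entire 405,000 passes to the siblings and their issue.
Counting each half-blood sibling's line as half a unit, there are 5/2 units in 405,000, so one unit is 162,000. Whole-blood lines (Phaedra and Thandi) take 162,000 each; half-blood lines (Ingrid) take 81,000 each.
Thandi's share (162,000) is divided into 2 shares of 81,000: Aoife and Elif each take 81,000.

Elif receives 1/5 of the estate.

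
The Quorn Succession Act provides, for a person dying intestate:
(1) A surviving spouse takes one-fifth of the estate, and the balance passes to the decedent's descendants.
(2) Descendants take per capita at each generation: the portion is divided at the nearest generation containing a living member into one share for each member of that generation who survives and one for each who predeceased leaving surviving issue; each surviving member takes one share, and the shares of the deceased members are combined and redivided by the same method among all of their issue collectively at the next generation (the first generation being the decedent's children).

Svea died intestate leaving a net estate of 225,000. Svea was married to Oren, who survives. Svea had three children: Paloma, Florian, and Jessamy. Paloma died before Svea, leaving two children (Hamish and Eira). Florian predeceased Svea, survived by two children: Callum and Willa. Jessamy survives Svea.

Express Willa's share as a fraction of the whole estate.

Oren takes one-fifth of 225,000 = 45,000. The remaining 180,000 passes to the descendants.
The descendants' portion (180,000) is divided at the children's generation into 3 shares of 60,000. Jessamy takes 60,000. The 2 shares of the deceased (Paloma and Florian) are combined into a pool of 120,000.
That pool (120,000) is divided at the grandchildren's generation equally among Hamish, Eira, Callum, and Willa: 30,000 each.

Willa receives 2/15 of the estate.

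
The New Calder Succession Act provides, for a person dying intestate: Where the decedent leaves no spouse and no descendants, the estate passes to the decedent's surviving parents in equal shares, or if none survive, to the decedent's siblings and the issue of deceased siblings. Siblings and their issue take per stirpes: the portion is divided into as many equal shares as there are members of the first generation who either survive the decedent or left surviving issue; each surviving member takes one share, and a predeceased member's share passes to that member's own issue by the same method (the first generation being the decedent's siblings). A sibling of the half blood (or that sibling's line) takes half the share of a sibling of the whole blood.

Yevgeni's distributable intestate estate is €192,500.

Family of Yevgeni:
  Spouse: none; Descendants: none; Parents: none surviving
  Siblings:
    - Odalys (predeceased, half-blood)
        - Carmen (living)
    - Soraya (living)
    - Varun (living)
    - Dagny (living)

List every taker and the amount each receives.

The entire €192,500 passes to the siblings and their issue.
Counting each half-blood sibling's line as half a unit, there are 7/2 units in €192,500, so one unit is €55,000. Whole-blood lines (Soraya, Varun, and Dagny) take €55,000 each; half-blood lines (Odalys) take €27,500 each.
Odalys's share (€27,500) passes entirely to Carmen.

Carmen: €27,500; Soraya: €55,000; Varun: €55,000; Dagny: €55,000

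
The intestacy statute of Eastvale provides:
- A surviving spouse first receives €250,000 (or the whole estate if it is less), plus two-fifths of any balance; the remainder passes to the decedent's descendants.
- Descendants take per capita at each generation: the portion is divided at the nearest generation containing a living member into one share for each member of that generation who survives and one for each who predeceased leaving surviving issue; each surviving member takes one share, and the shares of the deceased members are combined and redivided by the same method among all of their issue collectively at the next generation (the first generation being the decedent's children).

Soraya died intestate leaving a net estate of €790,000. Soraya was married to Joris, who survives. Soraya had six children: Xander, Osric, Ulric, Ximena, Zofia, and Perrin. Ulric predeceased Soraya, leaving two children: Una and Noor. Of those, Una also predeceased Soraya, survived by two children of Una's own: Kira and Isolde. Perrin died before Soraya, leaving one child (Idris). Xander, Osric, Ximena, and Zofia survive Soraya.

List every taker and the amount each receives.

Joris first takes €250,000, leaving a balance of €540,000. Joris then takes two-fifths of the balance (€216,000), for a total of €466,000. The remaining €324,000 passes to the descendants.
The descendants' portion (€324,000) is divided at the children's generation into 6 shares of €54,000. Xander, Osric, Ximena, and Zofia each take €54,000. The 2 shares of the deceased (Ulric and Perrin) are combined into a pool of €108,000.
That pool (€108,000) is divided at the grandchildren's generation into 3 shares of €36,000. Noor and Idris each take €36,000. The remaining share for the deceased Una (€36,000) is carried to the next generation.
That pool (€36,000) is divided at the great-grandchildren's generation equally among Kira and Isolde: €18,000 each.

Joris: €466,000; Xander: €54,000; Osric: €54,000; Kira: €18,000; Isolde: €18,000; Noor: €36,000; Ximena: €54,000; Zofia: €54,000; Idris: €36,000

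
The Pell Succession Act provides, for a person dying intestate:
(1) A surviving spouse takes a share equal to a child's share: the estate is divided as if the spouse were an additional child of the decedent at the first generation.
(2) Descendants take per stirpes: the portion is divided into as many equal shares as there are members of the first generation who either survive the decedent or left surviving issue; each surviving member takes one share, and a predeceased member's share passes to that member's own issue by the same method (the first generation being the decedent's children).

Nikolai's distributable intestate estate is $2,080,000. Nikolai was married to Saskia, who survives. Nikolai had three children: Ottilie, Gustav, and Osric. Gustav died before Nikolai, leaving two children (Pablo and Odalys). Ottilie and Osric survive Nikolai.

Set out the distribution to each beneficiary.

Saskia: $520,000; Ottilie: $520,000; Pablo: $260,000; Odalys: $260,000; Osric: $520,000

The spouse counts as an additional share at the children's level, so there are 4 primary shares of $520,000. Saskia takes one such share ($520,000).
The children's combined portion ($1,560,000) is divided into 3 shares of $520,000: Ottilie and Osric each take $520,000; Gustav's $520,000 share passes to Gustav's issue.
Gustav's share ($520,000) is divided into 2 shares of $260,000: Pablo and Odalys each take $260,000.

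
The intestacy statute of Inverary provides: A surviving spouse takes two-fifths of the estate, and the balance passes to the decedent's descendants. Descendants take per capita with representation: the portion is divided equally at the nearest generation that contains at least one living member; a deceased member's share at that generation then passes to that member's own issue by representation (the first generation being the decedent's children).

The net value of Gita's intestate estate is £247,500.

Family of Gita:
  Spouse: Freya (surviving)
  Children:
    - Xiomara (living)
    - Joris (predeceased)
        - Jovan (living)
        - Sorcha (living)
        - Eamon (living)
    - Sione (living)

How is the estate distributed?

Freya takes two-fifths of £247,500 = £99,000. The remaining £148,500 passes to the descendants.
The descendants' portion (£148,500) is divided into 3 shares of £49,500: Xiomara and Sione each take £49,500; Joris's £49,500 share passes to Joris's issue.
Joris's share (£49,500) is divided into 3 shares of £16,500: Jovan, Sorcha, and Eamon each take £16,500.

Freya: £99,000; Xiomara: £49,500; Jovan: £16,500; Sorcha: £16,500; Eamon: £16,500; Sione: £49,500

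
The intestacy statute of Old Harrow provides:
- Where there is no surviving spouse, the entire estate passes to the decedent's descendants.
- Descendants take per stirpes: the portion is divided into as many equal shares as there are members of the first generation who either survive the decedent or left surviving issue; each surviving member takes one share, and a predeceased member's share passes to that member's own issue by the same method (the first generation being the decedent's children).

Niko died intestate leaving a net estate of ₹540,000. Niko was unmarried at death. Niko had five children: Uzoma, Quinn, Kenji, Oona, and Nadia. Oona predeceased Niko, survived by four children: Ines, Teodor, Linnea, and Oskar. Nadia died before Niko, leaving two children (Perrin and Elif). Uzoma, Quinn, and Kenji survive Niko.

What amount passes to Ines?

The entire ₹540,000 passes to the descendants.
That amount (₹540,000) is divided into 5 shares of ₹108,000: Uzoma, Quinn, and Kenji each take ₹108,000; Oona's ₹108,000 share passes to Oona's issue; Nadia's ₹108,000 share passes to Nadia's issue.
Oona's share (₹108,000) is divided into 4 shares of ₹27,000: Ines, Teodor, Linnea, and Oskar each take ₹27,000.
Nadia's share (₹108,000) is divided into 2 shares of ₹54,000: Perrin and Elif each take ₹54,000.

Ines receives ₹27,000.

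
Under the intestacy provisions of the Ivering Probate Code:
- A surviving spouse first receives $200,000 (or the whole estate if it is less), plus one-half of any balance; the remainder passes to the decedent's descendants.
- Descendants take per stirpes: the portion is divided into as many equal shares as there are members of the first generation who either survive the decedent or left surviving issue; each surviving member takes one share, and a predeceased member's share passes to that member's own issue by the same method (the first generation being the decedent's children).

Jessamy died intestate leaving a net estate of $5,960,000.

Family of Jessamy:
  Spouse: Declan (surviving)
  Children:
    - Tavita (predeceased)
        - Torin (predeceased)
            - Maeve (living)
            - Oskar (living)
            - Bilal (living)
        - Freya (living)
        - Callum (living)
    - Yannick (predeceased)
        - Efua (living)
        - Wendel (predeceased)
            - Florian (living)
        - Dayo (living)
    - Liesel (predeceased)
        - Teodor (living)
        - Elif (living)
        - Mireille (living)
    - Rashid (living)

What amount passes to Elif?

Declan first takes $200,000, leaving a balance of $5,760,000. Declan then takes one-half of the balance ($2,880,000), for a total of $3,080,000. The remaining $2,880,000 passes to the descendants.
The descendants' portion ($2,880,000) is divided into 4 shares of $720,000: Rashid takes $720,000; Tavita's $720,000 share passes to Tavita's issue; Yannick's $720,000 share passes to Yannick's issue; Liesel's $720,000 share passes to Liesel's issue.
Tavita's share ($720,000) is divided into 3 shares of $240,000: Freya and Callum each take $240,000; Torin's $240,000 share passes to Torin's issue.
Torin's share ($240,000) is divided into 3 shares of $80,000: Maeve, Oskar, and Bilal each take $80,000.
Yannick's share ($720,000) is divided into 3 shares of $240,000: Efua and Dayo each take $240,000; Wendel's $240,000 share passes to Wendel's issue.
Wendel's share ($240,000) passes entirely to Florian.
Liesel's share ($720,000) is divided into 3 shares of $240,000: Teodor, Elif, and Mireille each take $240,000.

Elif receives $240,000.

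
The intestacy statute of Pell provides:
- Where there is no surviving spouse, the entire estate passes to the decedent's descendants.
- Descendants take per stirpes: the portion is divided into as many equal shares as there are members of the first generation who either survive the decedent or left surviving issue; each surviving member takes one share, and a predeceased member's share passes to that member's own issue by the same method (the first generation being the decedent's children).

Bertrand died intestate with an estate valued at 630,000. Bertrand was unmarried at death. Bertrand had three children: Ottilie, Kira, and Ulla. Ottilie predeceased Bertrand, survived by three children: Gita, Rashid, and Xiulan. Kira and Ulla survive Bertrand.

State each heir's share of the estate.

The entire 630,000 passes to the descendants.
That amount (630,000) is divided into 3 shares of 210,000: Kira and Ulla each take 210,000; Ottilie's 210,000 share passes to Ottilie's issue.
Ottilie's share (210,000) is divided into 3 shares of 70,000: Gita, Rashid, and Xiulan each take 70,000.

Gita: 70,000; Rashid: 70,000; Xiulan: 70,000; Kira: 210,000; Ulla: 210,000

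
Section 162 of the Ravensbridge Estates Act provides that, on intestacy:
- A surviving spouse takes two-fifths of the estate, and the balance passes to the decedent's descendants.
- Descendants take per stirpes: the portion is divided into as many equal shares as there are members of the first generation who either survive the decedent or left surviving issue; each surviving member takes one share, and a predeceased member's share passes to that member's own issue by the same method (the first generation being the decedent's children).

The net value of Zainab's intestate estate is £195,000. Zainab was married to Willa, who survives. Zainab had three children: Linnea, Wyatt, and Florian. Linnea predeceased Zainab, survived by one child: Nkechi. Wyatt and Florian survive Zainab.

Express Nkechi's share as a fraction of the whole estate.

Nkechi receives 1/5 of the estate.

Willa takes two-fifths of £195,000 = £78,000. The remaining £117,000 passes to the descendants.
The descendants' portion (£117,000) is divided into 3 shares of £39,000: Wyatt and Florian each take £39,000; Linnea's £39,000 share passes to Linnea's issue.
Linnea's share (£39,000) passes entirely to Nkechi.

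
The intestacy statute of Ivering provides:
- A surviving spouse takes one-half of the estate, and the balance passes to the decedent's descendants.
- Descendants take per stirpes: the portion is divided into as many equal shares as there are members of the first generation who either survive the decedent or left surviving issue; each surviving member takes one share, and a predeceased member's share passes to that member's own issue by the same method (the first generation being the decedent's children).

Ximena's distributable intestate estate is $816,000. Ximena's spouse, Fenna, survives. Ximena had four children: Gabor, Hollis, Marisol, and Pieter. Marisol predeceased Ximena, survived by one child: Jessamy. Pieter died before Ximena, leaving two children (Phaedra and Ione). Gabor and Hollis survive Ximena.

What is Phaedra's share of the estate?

Fenna takes one-half of $816,000 = $408,000. The remaining $408,000 passes to the descendants.
The descendants' portion ($408,000) is divided into 4 shares of $102,000: Gabor and Hollis each take $102,000; Marisol's $102,000 share passes to Marisol's issue; Pieter's $102,000 share passes to Pieter's issue.
Marisol's share ($102,000) passes entirely to Jessamy.
Pieter's share ($102,000) is divided into 2 shares of $51,000: Phaedra and Ione each take $51,000.

Phaedra receives $51,000.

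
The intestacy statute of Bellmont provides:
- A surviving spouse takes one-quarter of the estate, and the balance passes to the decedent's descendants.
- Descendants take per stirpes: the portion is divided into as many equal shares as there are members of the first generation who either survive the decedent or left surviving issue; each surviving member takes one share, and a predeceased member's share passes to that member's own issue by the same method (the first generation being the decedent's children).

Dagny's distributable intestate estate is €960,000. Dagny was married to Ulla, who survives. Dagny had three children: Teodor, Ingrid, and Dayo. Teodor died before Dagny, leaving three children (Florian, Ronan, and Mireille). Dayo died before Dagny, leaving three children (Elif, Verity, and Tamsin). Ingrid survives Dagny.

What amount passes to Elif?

Elif receives €80,000.

Ulla takes one-quarter of €960,000 = €240,000. The remaining €720,000 passes to the descendants.
The descendants' portion (€720,000) is divided into 3 shares of €240,000: Ingrid takes €240,000; Teodor's €240,000 share passes to Teodor's issue; Dayo's €240,000 share passes to Dayo's issue.
Teodor's share (€240,000) is divided into 3 shares of €80,000: Florian, Ronan, and Mireille each take €80,000.
Dayo's share (€240,000) is divided into 3 shares of €80,000: Elif, Verity, and Tamsin each take €80,000.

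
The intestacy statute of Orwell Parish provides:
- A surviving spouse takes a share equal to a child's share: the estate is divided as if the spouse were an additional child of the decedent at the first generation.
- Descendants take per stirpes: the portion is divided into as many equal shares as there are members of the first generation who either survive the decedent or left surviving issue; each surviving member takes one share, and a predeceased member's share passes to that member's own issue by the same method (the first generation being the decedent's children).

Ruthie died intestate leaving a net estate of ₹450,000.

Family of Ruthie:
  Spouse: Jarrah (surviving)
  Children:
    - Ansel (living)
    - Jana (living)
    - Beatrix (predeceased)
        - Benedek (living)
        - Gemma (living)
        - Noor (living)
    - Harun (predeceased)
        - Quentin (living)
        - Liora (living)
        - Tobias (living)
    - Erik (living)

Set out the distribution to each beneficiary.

The spouse counts as an additional share at the children's level, so there are 6 primary shares of ₹75,000. Jarrah takes one such share (₹75,000).
The children's combined portion (₹375,000) is divided into 5 shares of ₹75,000: Ansel, Jana, and Erik each take ₹75,000; Beatrix's ₹75,000 share passes to Beatrix's issue; Harun's ₹75,000 share passes to Harun's issue.
Beatrix's share (₹75,000) is divided into 3 shares of ₹25,000: Benedek, Gemma, and Noor each take ₹25,000.
Harun's share (₹75,000) is divided into 3 shares of ₹25,000: Quentin, Liora, and Tobias each take ₹25,000.

Jarrah: ₹75,000; Ansel: ₹75,000; Jana: ₹75,000; Benedek: ₹25,000; Gemma: ₹25,000; Noor: ₹25,000; Quentin: ₹25,000; Liora: ₹25,000; Tobias: ₹25,000; Erik: ₹75,000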